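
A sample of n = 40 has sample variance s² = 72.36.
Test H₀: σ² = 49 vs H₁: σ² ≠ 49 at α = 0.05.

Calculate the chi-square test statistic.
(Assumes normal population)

Answer: χ² = 57.5927, fail to reject H₀

Derivation:
df = n - 1 = 39
χ² = (n-1)s²/σ₀² = 39×72.36/49 = 57.5927
Critical values: χ²_{0.975,39} = 23.654, χ²_{0.025,39} = 58.120
Rejection region: χ² < 23.654 or χ² > 58.120
Decision: fail to reject H₀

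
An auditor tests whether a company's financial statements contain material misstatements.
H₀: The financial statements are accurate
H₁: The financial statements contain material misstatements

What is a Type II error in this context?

Answer: Failing to detect material misstatements that are actually present

Derivation:
Type I error: rejecting H₀ when it is actually true (false positive).
Type II error: failing to reject H₀ when H₁ is actually true (false negative).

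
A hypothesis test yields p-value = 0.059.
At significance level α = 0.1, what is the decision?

Answer: reject H₀

Derivation:
Compare p-value to α:
0.059 < 0.1
Decision: reject H₀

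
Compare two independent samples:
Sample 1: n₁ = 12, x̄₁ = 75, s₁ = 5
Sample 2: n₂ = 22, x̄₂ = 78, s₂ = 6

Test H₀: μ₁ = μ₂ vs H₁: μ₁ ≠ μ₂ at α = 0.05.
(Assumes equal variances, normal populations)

Pooled variance: s²_p = [11×5² + 21×6²]/(32) = 32.2188
s_p = 5.6762
SE = s_p×√(1/n₁ + 1/n₂) = 5.6762×√(1/12 + 1/22) = 2.0370
t = (x̄₁ - x̄₂)/SE = (75 - 78)/2.0370 = -1.4728
df = 32, t-critical = ±2.037
Decision: fail to reject H₀

Answer: t = -1.4728, fail to reject H₀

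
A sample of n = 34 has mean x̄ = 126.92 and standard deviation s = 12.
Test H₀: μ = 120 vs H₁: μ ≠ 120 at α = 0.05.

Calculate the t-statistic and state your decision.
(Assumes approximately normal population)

Answer: t = 3.3625, reject H₀

Derivation:
df = n - 1 = 33
SE = s/√n = 12/√34 = 2.0580
t = (x̄ - μ₀)/SE = (126.92 - 120)/2.0580 = 3.3625
Critical value: t_{0.025,33} = ±2.035
p-value ≈ 0.0020
Decision: reject H₀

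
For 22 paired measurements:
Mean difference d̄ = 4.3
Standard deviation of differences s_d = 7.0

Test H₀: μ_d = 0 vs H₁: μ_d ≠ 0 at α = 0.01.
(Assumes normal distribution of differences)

df = n - 1 = 21
SE = s_d/√n = 7.0/√22 = 1.4924
t = d̄/SE = 4.3/1.4924 = 2.8813
Critical value: t_{0.005,21} = ±2.831
p-value ≈ 0.0089
Decision: reject H₀

Answer: t = 2.8813, reject H₀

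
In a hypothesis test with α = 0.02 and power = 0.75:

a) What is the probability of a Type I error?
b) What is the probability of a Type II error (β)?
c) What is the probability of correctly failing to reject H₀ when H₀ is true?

a) Type I error probability = α = 0.02
b) Power = P(reject H₀ | H₁ true) = 1 - β = 0.75, so Type II error probability = β = 1 - Power = 0.25
c) P(fail to reject H₀ | H₀ true) = 1 - α = 0.98

Answer: a) 0.02, b) 0.25, c) 0.98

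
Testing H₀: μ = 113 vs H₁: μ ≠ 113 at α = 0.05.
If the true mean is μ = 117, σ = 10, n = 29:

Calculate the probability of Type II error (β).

SE = σ/√n = 10/√29 = 1.8570
Critical values: μ₀ ± z_0.025×SE = 113 ± 1.960×1.8570
Acceptance region: (109.3603, 116.6397)
Under H₁ (μ = 117): z_high = (116.6397 - 117)/1.8570 = -0.1940, z_low = (109.3603 - 117)/1.8570 = -4.1140
β = P(not reject | H₁) = Φ(-0.1940) - Φ(-4.1140) ≈ 0.4231

Answer: β ≈ 0.4231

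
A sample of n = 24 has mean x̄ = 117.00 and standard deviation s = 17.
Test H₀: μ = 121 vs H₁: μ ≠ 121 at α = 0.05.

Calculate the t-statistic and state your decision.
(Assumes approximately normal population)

df = n - 1 = 23
SE = s/√n = 17/√24 = 3.4701
t = (x̄ - μ₀)/SE = (117.00 - 121)/3.4701 = -1.1527
Critical value: t_{0.025,23} = ±2.069
p-value ≈ 0.2609
Decision: fail to reject H₀

Answer: t = -1.1527, fail to reject H₀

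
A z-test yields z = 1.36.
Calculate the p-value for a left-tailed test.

Answer: p-value ≈ 0.9131

Derivation:
For z = 1.36:
p = P(Z < 1.36) = Φ(1.36) = 0.9131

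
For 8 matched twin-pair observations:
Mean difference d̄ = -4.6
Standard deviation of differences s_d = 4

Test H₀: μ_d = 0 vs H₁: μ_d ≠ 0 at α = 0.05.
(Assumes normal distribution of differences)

df = n - 1 = 7
SE = s_d/√n = 4/√8 = 1.4142
t = d̄/SE = -4.6/1.4142 = -3.2527
Critical value: t_{0.025,7} = ±2.365
p-value ≈ 0.0140
Decision: reject H₀

Answer: t = -3.2527, reject H₀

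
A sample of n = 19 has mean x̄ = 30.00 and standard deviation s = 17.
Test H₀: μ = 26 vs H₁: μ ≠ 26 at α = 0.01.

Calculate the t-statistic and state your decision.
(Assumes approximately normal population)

df = n - 1 = 18
SE = s/√n = 17/√19 = 3.9001
t = (x̄ - μ₀)/SE = (30.00 - 26)/3.9001 = 1.0256
Critical value: t_{0.005,18} = ±2.878
p-value ≈ 0.3187
Decision: fail to reject H₀

Answer: t = 1.0256, fail to reject H₀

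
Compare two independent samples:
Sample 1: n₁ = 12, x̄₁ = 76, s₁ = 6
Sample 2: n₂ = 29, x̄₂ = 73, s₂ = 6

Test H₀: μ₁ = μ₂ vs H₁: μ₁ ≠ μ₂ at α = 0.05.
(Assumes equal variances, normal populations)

Pooled variance: s²_p = [11×6² + 28×6²]/(39) = 36.0000
s_p = 6.0000
SE = s_p×√(1/n₁ + 1/n₂) = 6.0000×√(1/12 + 1/29) = 2.0595
t = (x̄₁ - x̄₂)/SE = (76 - 73)/2.0595 = 1.4567
df = 39, t-critical = ±2.023
Decision: fail to reject H₀

Answer: t = 1.4567, fail to reject H₀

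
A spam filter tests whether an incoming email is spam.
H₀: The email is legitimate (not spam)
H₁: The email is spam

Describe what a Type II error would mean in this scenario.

A Type I error (probability α) occurs when we reject a true H₀.
A Type II error (probability β) occurs when we fail to reject a false H₀.

Answer: Letting a spam email through to the inbox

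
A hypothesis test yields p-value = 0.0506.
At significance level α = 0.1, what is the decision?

Compare p-value to α:
0.0506 < 0.1
Decision: reject H₀

Answer: reject H₀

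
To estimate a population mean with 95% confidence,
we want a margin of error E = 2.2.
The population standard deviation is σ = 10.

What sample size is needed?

Answer: n = 80

Derivation:
z_0.025 = 1.960
n = (z×σ/E)² = (1.960×10/2.2)²
n = 79.3719
Round up: n = 80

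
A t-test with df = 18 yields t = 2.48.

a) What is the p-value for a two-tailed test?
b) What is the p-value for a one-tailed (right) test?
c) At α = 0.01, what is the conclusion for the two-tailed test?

Answer: a) 0.0233, b) 0.0116, c) fail to reject H₀

Derivation:
Using t-distribution with df = 18:
a) Two-tailed: p = 2×P(T > 2.48) = 0.0233
b) One-tailed: p = P(T > 2.48) = 0.0116
c) 0.0233 ≥ 0.01, fail to reject H₀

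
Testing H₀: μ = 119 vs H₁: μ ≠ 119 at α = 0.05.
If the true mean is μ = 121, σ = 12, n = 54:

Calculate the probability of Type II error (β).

SE = σ/√n = 12/√54 = 1.6330
Critical values: μ₀ ± z_0.025×SE = 119 ± 1.960×1.6330
Acceptance region: (115.7993, 122.2007)
Under H₁ (μ = 121): z_high = (122.2007 - 121)/1.6330 = 0.7353, z_low = (115.7993 - 121)/1.6330 = -3.1848
β = P(not reject | H₁) = Φ(0.7353) - Φ(-3.1848) ≈ 0.7682

Answer: β ≈ 0.7682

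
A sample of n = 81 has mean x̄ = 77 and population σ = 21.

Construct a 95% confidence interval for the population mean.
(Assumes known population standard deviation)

Answer: (72.4267, 81.5733)

Derivation:
Confidence level: 95%, α = 0.05
z_0.025 = 1.960
SE = σ/√n = 21/√81 = 2.3333
Margin of error = 1.960 × 2.3333 = 4.5733
CI: x̄ ± margin = 77 ± 4.5733
CI: (72.4267, 81.5733)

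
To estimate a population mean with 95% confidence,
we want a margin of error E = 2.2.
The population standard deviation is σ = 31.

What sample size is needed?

z_0.025 = 1.960
n = (z×σ/E)² = (1.960×31/2.2)²
n = 762.7640
Round up: n = 763

Answer: n = 763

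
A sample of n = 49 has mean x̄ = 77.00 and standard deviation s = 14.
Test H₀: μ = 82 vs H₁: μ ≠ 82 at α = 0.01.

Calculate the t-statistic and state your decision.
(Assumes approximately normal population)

Answer: t = -2.5000, fail to reject H₀

Derivation:
df = n - 1 = 48
SE = s/√n = 14/√49 = 2.0000
t = (x̄ - μ₀)/SE = (77.00 - 82)/2.0000 = -2.5000
Critical value: t_{0.005,48} = ±2.682
p-value ≈ 0.0159
Decision: fail to reject H₀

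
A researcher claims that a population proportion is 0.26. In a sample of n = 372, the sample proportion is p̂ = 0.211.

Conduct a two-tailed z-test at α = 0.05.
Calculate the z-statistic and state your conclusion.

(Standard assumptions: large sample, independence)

Answer: z = -2.1546, reject H₀

Derivation:
H₀: p = 0.26, H₁: p ≠ 0.26
Standard error: SE = √(p₀(1-p₀)/n) = √(0.26×0.74/372) = 0.022742
z-statistic: z = (p̂ - p₀)/SE = (0.211 - 0.26)/0.022742 = -2.1546
Critical value: z_0.025 = ±1.960
p-value = 0.0312
Decision: reject H₀ at α = 0.05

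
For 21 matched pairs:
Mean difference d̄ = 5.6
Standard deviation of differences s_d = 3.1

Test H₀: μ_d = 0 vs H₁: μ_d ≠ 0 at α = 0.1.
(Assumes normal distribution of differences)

df = n - 1 = 20
SE = s_d/√n = 3.1/√21 = 0.6765
t = d̄/SE = 5.6/0.6765 = 8.2779
Critical value: t_{0.05,20} = ±1.725
p-value < 0.0001
Decision: reject H₀

Answer: t = 8.2779, reject H₀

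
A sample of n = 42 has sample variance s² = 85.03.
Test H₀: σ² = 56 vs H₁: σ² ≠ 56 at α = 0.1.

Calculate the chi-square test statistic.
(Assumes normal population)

Answer: χ² = 62.2541, reject H₀

Derivation:
df = n - 1 = 41
χ² = (n-1)s²/σ₀² = 41×85.03/56 = 62.2541
Critical values: χ²_{0.95,41} = 27.326, χ²_{0.05,41} = 56.942
Rejection region: χ² < 27.326 or χ² > 56.942
Decision: reject H₀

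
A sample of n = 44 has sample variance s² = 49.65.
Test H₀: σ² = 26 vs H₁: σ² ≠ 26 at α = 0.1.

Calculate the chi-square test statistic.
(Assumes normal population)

df = n - 1 = 43
χ² = (n-1)s²/σ₀² = 43×49.65/26 = 82.1135
Critical values: χ²_{0.95,43} = 28.965, χ²_{0.05,43} = 59.304
Rejection region: χ² < 28.965 or χ² > 59.304
Decision: reject H₀

Answer: χ² = 82.1135, reject H₀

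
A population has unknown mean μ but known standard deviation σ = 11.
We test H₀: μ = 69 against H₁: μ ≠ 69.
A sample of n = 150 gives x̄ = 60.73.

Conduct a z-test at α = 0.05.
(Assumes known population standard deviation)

Answer: z = -9.2083, reject H₀

Derivation:
Standard error: SE = σ/√n = 11/√150 = 0.8981
z-statistic: z = (x̄ - μ₀)/SE = (60.73 - 69)/0.8981 = -9.2083
Critical value: ±1.960
p-value < 0.0001
Decision: reject H₀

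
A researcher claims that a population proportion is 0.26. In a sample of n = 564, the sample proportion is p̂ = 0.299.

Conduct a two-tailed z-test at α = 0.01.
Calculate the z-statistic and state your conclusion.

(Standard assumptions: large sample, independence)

H₀: p = 0.26, H₁: p ≠ 0.26
Standard error: SE = √(p₀(1-p₀)/n) = √(0.26×0.74/564) = 0.018470
z-statistic: z = (p̂ - p₀)/SE = (0.299 - 0.26)/0.018470 = 2.1115
Critical value: z_0.005 = ±2.576
p-value = 0.0347
Decision: fail to reject H₀ at α = 0.01

Answer: z = 2.1115, fail to reject H₀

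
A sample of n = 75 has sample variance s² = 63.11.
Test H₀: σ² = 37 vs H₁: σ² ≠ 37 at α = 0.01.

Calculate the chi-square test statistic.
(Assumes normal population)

df = n - 1 = 74
χ² = (n-1)s²/σ₀² = 74×63.11/37 = 126.2200
Critical values: χ²_{0.995,74} = 46.417, χ²_{0.005,74} = 109.074
Rejection region: χ² < 46.417 or χ² > 109.074
Decision: reject H₀

Answer: χ² = 126.2200, reject H₀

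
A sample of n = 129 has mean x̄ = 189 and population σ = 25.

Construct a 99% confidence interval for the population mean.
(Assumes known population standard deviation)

Confidence level: 99%, α = 0.01
z_0.005 = 2.576
SE = σ/√n = 25/√129 = 2.2011
Margin of error = 2.576 × 2.2011 = 5.6700
CI: x̄ ± margin = 189 ± 5.6700
CI: (183.3300, 194.6700)

Answer: (183.3300, 194.6700)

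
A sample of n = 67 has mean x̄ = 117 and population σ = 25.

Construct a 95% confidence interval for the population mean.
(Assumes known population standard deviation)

Confidence level: 95%, α = 0.05
z_0.025 = 1.960
SE = σ/√n = 25/√67 = 3.0542
Margin of error = 1.960 × 3.0542 = 5.9862
CI: x̄ ± margin = 117 ± 5.9862
CI: (111.0138, 122.9862)

Answer: (111.0138, 122.9862)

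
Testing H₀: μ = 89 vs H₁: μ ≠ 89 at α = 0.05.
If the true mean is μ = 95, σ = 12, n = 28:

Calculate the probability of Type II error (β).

SE = σ/√n = 12/√28 = 2.2678
Critical values: μ₀ ± z_0.025×SE = 89 ± 1.960×2.2678
Acceptance region: (84.5551, 93.4449)
Under H₁ (μ = 95): z_high = (93.4449 - 95)/2.2678 = -0.6857, z_low = (84.5551 - 95)/2.2678 = -4.6057
β = P(not reject | H₁) = Φ(-0.6857) - Φ(-4.6057) ≈ 0.2464

Answer: β ≈ 0.2464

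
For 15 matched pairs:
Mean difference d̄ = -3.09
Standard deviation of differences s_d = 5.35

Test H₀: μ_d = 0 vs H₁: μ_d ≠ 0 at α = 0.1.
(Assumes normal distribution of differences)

df = n - 1 = 14
SE = s_d/√n = 5.35/√15 = 1.3814
t = d̄/SE = -3.09/1.3814 = -2.2369
Critical value: t_{0.05,14} = ±1.761
p-value ≈ 0.0421
Decision: reject H₀

Answer: t = -2.2369, reject H₀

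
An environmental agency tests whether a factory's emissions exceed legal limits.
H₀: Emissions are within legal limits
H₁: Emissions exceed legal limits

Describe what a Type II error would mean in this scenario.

Type I error (α): Rejecting H₀ when H₀ is true
Type II error (β): Failing to reject H₀ when H₁ is true

Answer: Failing to cite a factory whose emissions actually exceed the limit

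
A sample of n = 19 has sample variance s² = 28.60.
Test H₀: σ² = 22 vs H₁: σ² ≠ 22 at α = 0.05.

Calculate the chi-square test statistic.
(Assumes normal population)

df = n - 1 = 18
χ² = (n-1)s²/σ₀² = 18×28.60/22 = 23.4000
Critical values: χ²_{0.975,18} = 8.231, χ²_{0.025,18} = 31.526
Rejection region: χ² < 8.231 or χ² > 31.526
Decision: fail to reject H₀

Answer: χ² = 23.4000, fail to reject H₀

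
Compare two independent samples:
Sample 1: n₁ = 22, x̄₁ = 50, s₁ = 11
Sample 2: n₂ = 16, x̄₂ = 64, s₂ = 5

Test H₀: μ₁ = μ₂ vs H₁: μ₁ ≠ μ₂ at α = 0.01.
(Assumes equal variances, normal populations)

Pooled variance: s²_p = [21×11² + 15×5²]/(36) = 81.0000
s_p = 9.0000
SE = s_p×√(1/n₁ + 1/n₂) = 9.0000×√(1/22 + 1/16) = 2.9571
t = (x̄₁ - x̄₂)/SE = (50 - 64)/2.9571 = -4.7344
df = 36, t-critical = ±2.719
Decision: reject H₀

Answer: t = -4.7344, reject H₀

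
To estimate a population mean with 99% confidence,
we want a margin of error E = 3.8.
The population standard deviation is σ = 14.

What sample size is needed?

Answer: n = 91

Derivation:
z_0.005 = 2.576
n = (z×σ/E)² = (2.576×14/3.8)²
n = 90.0701
Round up: n = 91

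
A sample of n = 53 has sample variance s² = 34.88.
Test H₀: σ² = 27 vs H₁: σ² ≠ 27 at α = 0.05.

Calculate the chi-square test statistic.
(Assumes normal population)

df = n - 1 = 52
χ² = (n-1)s²/σ₀² = 52×34.88/27 = 67.1763
Critical values: χ²_{0.975,52} = 33.968, χ²_{0.025,52} = 73.810
Rejection region: χ² < 33.968 or χ² > 73.810
Decision: fail to reject H₀

Answer: χ² = 67.1763, fail to reject H₀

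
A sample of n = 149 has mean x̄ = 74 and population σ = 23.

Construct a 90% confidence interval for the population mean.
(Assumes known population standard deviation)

Answer: (70.9005, 77.0995)

Derivation:
Confidence level: 90%, α = 0.1
z_0.05 = 1.645
SE = σ/√n = 23/√149 = 1.8842
Margin of error = 1.645 × 1.8842 = 3.0995
CI: x̄ ± margin = 74 ± 3.0995
CI: (70.9005, 77.0995)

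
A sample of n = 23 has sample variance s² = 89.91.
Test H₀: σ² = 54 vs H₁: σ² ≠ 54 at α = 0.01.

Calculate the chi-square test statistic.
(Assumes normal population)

df = n - 1 = 22
χ² = (n-1)s²/σ₀² = 22×89.91/54 = 36.6300
Critical values: χ²_{0.995,22} = 8.643, χ²_{0.005,22} = 42.796
Rejection region: χ² < 8.643 or χ² > 42.796
Decision: fail to reject H₀

Answer: χ² = 36.6300, fail to reject H₀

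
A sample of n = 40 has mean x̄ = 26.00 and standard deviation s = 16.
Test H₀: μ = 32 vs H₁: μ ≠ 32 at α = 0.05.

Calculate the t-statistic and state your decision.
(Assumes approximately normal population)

df = n - 1 = 39
SE = s/√n = 16/√40 = 2.5298
t = (x̄ - μ₀)/SE = (26.00 - 32)/2.5298 = -2.3717
Critical value: t_{0.025,39} = ±2.023
p-value ≈ 0.0227
Decision: reject H₀

Answer: t = -2.3717, reject H₀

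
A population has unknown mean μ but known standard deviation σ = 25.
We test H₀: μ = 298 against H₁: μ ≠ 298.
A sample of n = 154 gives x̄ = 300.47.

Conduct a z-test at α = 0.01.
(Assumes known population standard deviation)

Standard error: SE = σ/√n = 25/√154 = 2.0146
z-statistic: z = (x̄ - μ₀)/SE = (300.47 - 298)/2.0146 = 1.2260
Critical value: ±2.576
p-value = 0.2202
Decision: fail to reject H₀

Answer: z = 1.2260, fail to reject H₀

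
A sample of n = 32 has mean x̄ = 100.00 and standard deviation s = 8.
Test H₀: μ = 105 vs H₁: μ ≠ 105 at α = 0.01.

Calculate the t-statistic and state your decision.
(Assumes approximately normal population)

Answer: t = -3.5356, reject H₀

Derivation:
df = n - 1 = 31
SE = s/√n = 8/√32 = 1.4142
t = (x̄ - μ₀)/SE = (100.00 - 105)/1.4142 = -3.5356
Critical value: t_{0.005,31} = ±2.744
p-value ≈ 0.0013
Decision: reject H₀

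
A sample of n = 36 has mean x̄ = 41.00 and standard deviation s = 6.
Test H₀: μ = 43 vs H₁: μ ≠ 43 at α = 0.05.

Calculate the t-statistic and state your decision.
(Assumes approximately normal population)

Answer: t = -2.0000, fail to reject H₀

Derivation:
df = n - 1 = 35
SE = s/√n = 6/√36 = 1.0000
t = (x̄ - μ₀)/SE = (41.00 - 43)/1.0000 = -2.0000
Critical value: t_{0.025,35} = ±2.030
p-value ≈ 0.0533
Decision: fail to reject H₀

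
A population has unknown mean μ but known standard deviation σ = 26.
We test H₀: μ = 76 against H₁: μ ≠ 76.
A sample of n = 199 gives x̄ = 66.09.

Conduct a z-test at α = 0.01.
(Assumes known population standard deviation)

Answer: z = -5.3768, reject H₀

Derivation:
Standard error: SE = σ/√n = 26/√199 = 1.8431
z-statistic: z = (x̄ - μ₀)/SE = (66.09 - 76)/1.8431 = -5.3768
Critical value: ±2.576
p-value < 0.0001
Decision: reject H₀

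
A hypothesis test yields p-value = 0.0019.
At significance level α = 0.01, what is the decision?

Answer: reject H₀

Derivation:
Compare p-value to α:
0.0019 < 0.01
Decision: reject H₀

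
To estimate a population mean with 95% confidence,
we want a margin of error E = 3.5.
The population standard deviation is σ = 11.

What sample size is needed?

Answer: n = 38

Derivation:
z_0.025 = 1.960
n = (z×σ/E)² = (1.960×11/3.5)²
n = 37.9456
Round up: n = 38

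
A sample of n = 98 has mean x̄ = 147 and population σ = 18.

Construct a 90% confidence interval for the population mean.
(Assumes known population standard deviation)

Answer: (144.0089, 149.9911)

Derivation:
Confidence level: 90%, α = 0.1
z_0.05 = 1.645
SE = σ/√n = 18/√98 = 1.8183
Margin of error = 1.645 × 1.8183 = 2.9911
CI: x̄ ± margin = 147 ± 2.9911
CI: (144.0089, 149.9911)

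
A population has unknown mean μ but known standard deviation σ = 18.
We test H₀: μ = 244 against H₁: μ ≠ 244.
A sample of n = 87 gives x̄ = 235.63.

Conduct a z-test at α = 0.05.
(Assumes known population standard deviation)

Standard error: SE = σ/√n = 18/√87 = 1.9298
z-statistic: z = (x̄ - μ₀)/SE = (235.63 - 244)/1.9298 = -4.3372
Critical value: ±1.960
p-value < 0.0001
Decision: reject H₀

Answer: z = -4.3372, reject H₀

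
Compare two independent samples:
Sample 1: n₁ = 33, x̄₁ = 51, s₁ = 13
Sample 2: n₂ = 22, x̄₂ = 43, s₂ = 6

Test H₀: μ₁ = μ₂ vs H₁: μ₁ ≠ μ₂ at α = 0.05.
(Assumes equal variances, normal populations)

Pooled variance: s²_p = [32×13² + 21×6²]/(53) = 116.3019
s_p = 10.7843
SE = s_p×√(1/n₁ + 1/n₂) = 10.7843×√(1/33 + 1/22) = 2.9683
t = (x̄₁ - x̄₂)/SE = (51 - 43)/2.9683 = 2.6951
df = 53, t-critical = ±2.006
Decision: reject H₀

Answer: t = 2.6951, reject H₀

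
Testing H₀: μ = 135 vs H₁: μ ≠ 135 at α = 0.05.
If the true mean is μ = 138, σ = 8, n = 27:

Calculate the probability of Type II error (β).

SE = σ/√n = 8/√27 = 1.5396
Critical values: μ₀ ± z_0.025×SE = 135 ± 1.960×1.5396
Acceptance region: (131.9824, 138.0176)
Under H₁ (μ = 138): z_high = (138.0176 - 138)/1.5396 = 0.0114, z_low = (131.9824 - 138)/1.5396 = -3.9085
β = P(not reject | H₁) = Φ(0.0114) - Φ(-3.9085) ≈ 0.5045

Answer: β ≈ 0.5045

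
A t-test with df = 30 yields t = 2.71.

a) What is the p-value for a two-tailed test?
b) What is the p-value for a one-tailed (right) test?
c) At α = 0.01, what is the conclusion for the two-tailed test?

Answer: a) 0.0110, b) 0.0055, c) fail to reject H₀

Derivation:
Using t-distribution with df = 30:
a) Two-tailed: p = 2×P(T > 2.71) = 0.0110
b) One-tailed: p = P(T > 2.71) = 0.0055
c) 0.0110 ≥ 0.01, fail to reject H₀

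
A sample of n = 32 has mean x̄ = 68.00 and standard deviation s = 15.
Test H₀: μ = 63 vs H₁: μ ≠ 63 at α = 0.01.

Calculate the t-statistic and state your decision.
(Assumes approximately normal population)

df = n - 1 = 31
SE = s/√n = 15/√32 = 2.6517
t = (x̄ - μ₀)/SE = (68.00 - 63)/2.6517 = 1.8856
Critical value: t_{0.005,31} = ±2.744
p-value ≈ 0.0688
Decision: fail to reject H₀

Answer: t = 1.8856, fail to reject H₀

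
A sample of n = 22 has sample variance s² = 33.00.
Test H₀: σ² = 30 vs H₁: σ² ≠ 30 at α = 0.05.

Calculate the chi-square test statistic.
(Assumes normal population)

df = n - 1 = 21
χ² = (n-1)s²/σ₀² = 21×33.00/30 = 23.1000
Critical values: χ²_{0.975,21} = 10.283, χ²_{0.025,21} = 35.479
Rejection region: χ² < 10.283 or χ² > 35.479
Decision: fail to reject H₀

Answer: χ² = 23.1000, fail to reject H₀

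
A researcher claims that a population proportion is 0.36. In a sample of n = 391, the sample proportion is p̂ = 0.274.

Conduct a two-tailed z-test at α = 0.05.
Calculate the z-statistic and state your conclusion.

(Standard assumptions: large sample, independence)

H₀: p = 0.36, H₁: p ≠ 0.36
Standard error: SE = √(p₀(1-p₀)/n) = √(0.36×0.64/391) = 0.024275
z-statistic: z = (p̂ - p₀)/SE = (0.274 - 0.36)/0.024275 = -3.5427
Critical value: z_0.025 = ±1.960
p-value = 0.0004
Decision: reject H₀ at α = 0.05

Answer: z = -3.5427, reject H₀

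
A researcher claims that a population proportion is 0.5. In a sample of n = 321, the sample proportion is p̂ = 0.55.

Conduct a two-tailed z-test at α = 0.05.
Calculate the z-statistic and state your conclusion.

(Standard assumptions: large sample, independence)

Answer: z = 1.7917, fail to reject H₀

Derivation:
H₀: p = 0.5, H₁: p ≠ 0.5
Standard error: SE = √(p₀(1-p₀)/n) = √(0.5×0.5/321) = 0.027907
z-statistic: z = (p̂ - p₀)/SE = (0.55 - 0.5)/0.027907 = 1.7917
Critical value: z_0.025 = ±1.960
p-value = 0.0732
Decision: fail to reject H₀ at α = 0.05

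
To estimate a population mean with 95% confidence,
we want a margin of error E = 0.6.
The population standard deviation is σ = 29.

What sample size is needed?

Answer: n = 8975

Derivation:
z_0.025 = 1.960
n = (z×σ/E)² = (1.960×29/0.6)²
n = 8974.4044
Round up: n = 8975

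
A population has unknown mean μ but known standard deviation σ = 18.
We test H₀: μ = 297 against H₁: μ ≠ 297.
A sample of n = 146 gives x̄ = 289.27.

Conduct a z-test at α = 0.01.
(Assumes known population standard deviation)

Standard error: SE = σ/√n = 18/√146 = 1.4897
z-statistic: z = (x̄ - μ₀)/SE = (289.27 - 297)/1.4897 = -5.1890
Critical value: ±2.576
p-value < 0.0001
Decision: reject H₀

Answer: z = -5.1890, reject H₀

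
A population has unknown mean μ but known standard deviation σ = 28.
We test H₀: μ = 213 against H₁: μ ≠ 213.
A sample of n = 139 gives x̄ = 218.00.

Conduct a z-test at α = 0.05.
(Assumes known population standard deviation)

Standard error: SE = σ/√n = 28/√139 = 2.3749
z-statistic: z = (x̄ - μ₀)/SE = (218.00 - 213)/2.3749 = 2.1054
Critical value: ±1.960
p-value = 0.0353
Decision: reject H₀

Answer: z = 2.1054, reject H₀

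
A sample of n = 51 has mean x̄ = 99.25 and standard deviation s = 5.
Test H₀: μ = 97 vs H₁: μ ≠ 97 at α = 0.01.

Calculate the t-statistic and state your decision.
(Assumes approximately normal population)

df = n - 1 = 50
SE = s/√n = 5/√51 = 0.7001
t = (x̄ - μ₀)/SE = (99.25 - 97)/0.7001 = 3.2138
Critical value: t_{0.005,50} = ±2.678
p-value ≈ 0.0023
Decision: reject H₀

Answer: t = 3.2138, reject H₀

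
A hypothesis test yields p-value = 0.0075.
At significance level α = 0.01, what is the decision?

Compare p-value to α:
0.0075 < 0.01
Decision: reject H₀

Answer: reject H₀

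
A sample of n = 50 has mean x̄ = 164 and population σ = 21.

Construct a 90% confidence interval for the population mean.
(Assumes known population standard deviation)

Answer: (159.1147, 168.8853)

Derivation:
Confidence level: 90%, α = 0.1
z_0.05 = 1.645
SE = σ/√n = 21/√50 = 2.9698
Margin of error = 1.645 × 2.9698 = 4.8853
CI: x̄ ± margin = 164 ± 4.8853
CI: (159.1147, 168.8853)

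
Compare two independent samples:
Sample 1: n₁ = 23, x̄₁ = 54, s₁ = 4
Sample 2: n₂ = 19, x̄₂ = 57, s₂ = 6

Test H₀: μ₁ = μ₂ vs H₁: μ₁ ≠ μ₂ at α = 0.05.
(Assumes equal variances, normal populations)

Pooled variance: s²_p = [22×4² + 18×6²]/(40) = 25.0000
s_p = 5.0000
SE = s_p×√(1/n₁ + 1/n₂) = 5.0000×√(1/23 + 1/19) = 1.5501
t = (x̄₁ - x̄₂)/SE = (54 - 57)/1.5501 = -1.9354
df = 40, t-critical = ±2.021
Decision: fail to reject H₀

Answer: t = -1.9354, fail to reject H₀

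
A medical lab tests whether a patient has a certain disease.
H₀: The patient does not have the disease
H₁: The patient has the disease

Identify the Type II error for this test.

Type I error: rejecting H₀ when it is actually true (false positive).
Type II error: failing to reject H₀ when H₁ is actually true (false negative).

Answer: Failing to diagnose a patient who actually has the disease (false negative)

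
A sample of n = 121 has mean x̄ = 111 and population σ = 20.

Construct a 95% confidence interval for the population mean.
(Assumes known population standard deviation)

Answer: (107.4363, 114.5637)

Derivation:
Confidence level: 95%, α = 0.05
z_0.025 = 1.960
SE = σ/√n = 20/√121 = 1.8182
Margin of error = 1.960 × 1.8182 = 3.5637
CI: x̄ ± margin = 111 ± 3.5637
CI: (107.4363, 114.5637)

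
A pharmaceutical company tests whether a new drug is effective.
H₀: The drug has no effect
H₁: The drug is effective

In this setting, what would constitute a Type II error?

Answer: Failing to detect the drug's effect when it actually works

Derivation:
Type I error: rejecting H₀ when it is actually true (false positive).
Type II error: failing to reject H₀ when H₁ is actually true (false negative).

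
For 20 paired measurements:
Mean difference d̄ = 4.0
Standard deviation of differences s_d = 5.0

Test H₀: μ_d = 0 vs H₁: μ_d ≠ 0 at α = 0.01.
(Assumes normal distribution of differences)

Answer: t = 3.5778, reject H₀

Derivation:
df = n - 1 = 19
SE = s_d/√n = 5.0/√20 = 1.1180
t = d̄/SE = 4.0/1.1180 = 3.5778
Critical value: t_{0.005,19} = ±2.861
p-value ≈ 0.0020
Decision: reject H₀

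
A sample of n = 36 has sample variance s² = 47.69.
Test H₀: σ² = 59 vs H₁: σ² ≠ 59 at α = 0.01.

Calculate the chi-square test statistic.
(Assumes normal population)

df = n - 1 = 35
χ² = (n-1)s²/σ₀² = 35×47.69/59 = 28.2907
Critical values: χ²_{0.995,35} = 17.192, χ²_{0.005,35} = 60.275
Rejection region: χ² < 17.192 or χ² > 60.275
Decision: fail to reject H₀

Answer: χ² = 28.2907, fail to reject H₀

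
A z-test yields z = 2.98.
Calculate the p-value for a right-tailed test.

Answer: p-value ≈ 0.0014

Derivation:
For z = 2.98:
p = P(Z > 2.98) = 1 - Φ(2.98) = 0.0014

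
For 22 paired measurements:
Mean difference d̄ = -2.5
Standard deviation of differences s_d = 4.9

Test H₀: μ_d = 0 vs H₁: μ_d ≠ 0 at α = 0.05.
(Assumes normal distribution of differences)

Answer: t = -2.3930, reject H₀

Derivation:
df = n - 1 = 21
SE = s_d/√n = 4.9/√22 = 1.0447
t = d̄/SE = -2.5/1.0447 = -2.3930
Critical value: t_{0.025,21} = ±2.080
p-value ≈ 0.0261
Decision: reject H₀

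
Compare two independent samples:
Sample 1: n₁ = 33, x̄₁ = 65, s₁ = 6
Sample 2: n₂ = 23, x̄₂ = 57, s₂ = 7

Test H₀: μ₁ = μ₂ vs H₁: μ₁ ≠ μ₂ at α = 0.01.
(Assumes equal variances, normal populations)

Pooled variance: s²_p = [32×6² + 22×7²]/(54) = 41.2963
s_p = 6.4262
SE = s_p×√(1/n₁ + 1/n₂) = 6.4262×√(1/33 + 1/23) = 1.7455
t = (x̄₁ - x̄₂)/SE = (65 - 57)/1.7455 = 4.5832
df = 54, t-critical = ±2.670
Decision: reject H₀

Answer: t = 4.5832, reject H₀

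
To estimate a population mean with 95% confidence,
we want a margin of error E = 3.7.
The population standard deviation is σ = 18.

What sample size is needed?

z_0.025 = 1.960
n = (z×σ/E)² = (1.960×18/3.7)²
n = 90.9188
Round up: n = 91

Answer: n = 91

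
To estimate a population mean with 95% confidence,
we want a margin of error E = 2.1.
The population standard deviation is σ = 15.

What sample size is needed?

z_0.025 = 1.960
n = (z×σ/E)² = (1.960×15/2.1)²
n = 196.0000
Already a whole number: n = 196

Answer: n = 196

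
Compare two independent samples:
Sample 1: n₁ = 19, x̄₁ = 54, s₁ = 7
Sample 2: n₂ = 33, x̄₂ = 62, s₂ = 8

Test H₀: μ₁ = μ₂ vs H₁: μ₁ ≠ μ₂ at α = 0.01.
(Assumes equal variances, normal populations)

Pooled variance: s²_p = [18×7² + 32×8²]/(50) = 58.6000
s_p = 7.6551
SE = s_p×√(1/n₁ + 1/n₂) = 7.6551×√(1/19 + 1/33) = 2.2045
t = (x̄₁ - x̄₂)/SE = (54 - 62)/2.2045 = -3.6289
df = 50, t-critical = ±2.678
Decision: reject H₀

Answer: t = -3.6289, reject H₀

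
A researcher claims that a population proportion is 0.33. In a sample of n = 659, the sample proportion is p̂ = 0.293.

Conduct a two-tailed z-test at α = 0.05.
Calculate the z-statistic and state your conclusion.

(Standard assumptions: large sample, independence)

Answer: z = -2.0200, reject H₀

Derivation:
H₀: p = 0.33, H₁: p ≠ 0.33
Standard error: SE = √(p₀(1-p₀)/n) = √(0.33×0.67/659) = 0.018317
z-statistic: z = (p̂ - p₀)/SE = (0.293 - 0.33)/0.018317 = -2.0200
Critical value: z_0.025 = ±1.960
p-value = 0.0434
Decision: reject H₀ at α = 0.05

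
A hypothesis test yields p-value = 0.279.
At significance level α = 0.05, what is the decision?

Answer: fail to reject H₀

Derivation:
Compare p-value to α:
0.279 ≥ 0.05
Decision: fail to reject H₀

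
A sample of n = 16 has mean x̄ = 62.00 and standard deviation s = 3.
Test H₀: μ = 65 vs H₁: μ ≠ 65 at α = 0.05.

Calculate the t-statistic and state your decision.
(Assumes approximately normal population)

df = n - 1 = 15
SE = s/√n = 3/√16 = 0.7500
t = (x̄ - μ₀)/SE = (62.00 - 65)/0.7500 = -4.0000
Critical value: t_{0.025,15} = ±2.131
p-value ≈ 0.0012
Decision: reject H₀

Answer: t = -4.0000, reject H₀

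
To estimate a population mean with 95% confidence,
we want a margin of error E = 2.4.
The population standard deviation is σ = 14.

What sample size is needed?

z_0.025 = 1.960
n = (z×σ/E)² = (1.960×14/2.4)²
n = 130.7211
Round up: n = 131

Answer: n = 131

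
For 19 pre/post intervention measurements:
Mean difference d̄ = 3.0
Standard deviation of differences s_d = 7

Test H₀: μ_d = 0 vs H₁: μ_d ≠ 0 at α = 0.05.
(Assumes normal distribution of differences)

df = n - 1 = 18
SE = s_d/√n = 7/√19 = 1.6059
t = d̄/SE = 3.0/1.6059 = 1.8681
Critical value: t_{0.025,18} = ±2.101
p-value ≈ 0.0781
Decision: fail to reject H₀

Answer: t = 1.8681, fail to reject H₀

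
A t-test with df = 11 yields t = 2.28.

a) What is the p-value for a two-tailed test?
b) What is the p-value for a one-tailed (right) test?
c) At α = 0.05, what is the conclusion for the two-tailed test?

Using t-distribution with df = 11:
a) Two-tailed: p = 2×P(T > 2.28) = 0.0435
b) One-tailed: p = P(T > 2.28) = 0.0218
c) 0.0435 < 0.05, reject H₀

Answer: a) 0.0435, b) 0.0218, c) reject H₀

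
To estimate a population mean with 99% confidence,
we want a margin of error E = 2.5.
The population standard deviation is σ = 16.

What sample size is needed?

Answer: n = 272

Derivation:
z_0.005 = 2.576
n = (z×σ/E)² = (2.576×16/2.5)²
n = 271.8014
Round up: n = 272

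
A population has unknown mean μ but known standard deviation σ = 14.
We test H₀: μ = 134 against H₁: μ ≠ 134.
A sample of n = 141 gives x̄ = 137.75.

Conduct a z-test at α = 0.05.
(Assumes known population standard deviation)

Standard error: SE = σ/√n = 14/√141 = 1.1790
z-statistic: z = (x̄ - μ₀)/SE = (137.75 - 134)/1.1790 = 3.1807
Critical value: ±1.960
p-value = 0.0015
Decision: reject H₀

Answer: z = 3.1807, reject H₀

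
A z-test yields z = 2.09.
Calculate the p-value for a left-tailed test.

Answer: p-value ≈ 0.9817

Derivation:
For z = 2.09:
p = P(Z < 2.09) = Φ(2.09) = 0.9817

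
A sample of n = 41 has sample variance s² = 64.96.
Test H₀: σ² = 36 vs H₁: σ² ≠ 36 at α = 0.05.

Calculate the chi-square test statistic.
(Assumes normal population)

Answer: χ² = 72.1778, reject H₀

Derivation:
df = n - 1 = 40
χ² = (n-1)s²/σ₀² = 40×64.96/36 = 72.1778
Critical values: χ²_{0.975,40} = 24.433, χ²_{0.025,40} = 59.342
Rejection region: χ² < 24.433 or χ² > 59.342
Decision: reject H₀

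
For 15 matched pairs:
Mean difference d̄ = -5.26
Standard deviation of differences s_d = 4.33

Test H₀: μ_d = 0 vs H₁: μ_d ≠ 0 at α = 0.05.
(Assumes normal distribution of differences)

df = n - 1 = 14
SE = s_d/√n = 4.33/√15 = 1.1180
t = d̄/SE = -5.26/1.1180 = -4.7048
Critical value: t_{0.025,14} = ±2.145
p-value ≈ 0.0003
Decision: reject H₀

Answer: t = -4.7048, reject H₀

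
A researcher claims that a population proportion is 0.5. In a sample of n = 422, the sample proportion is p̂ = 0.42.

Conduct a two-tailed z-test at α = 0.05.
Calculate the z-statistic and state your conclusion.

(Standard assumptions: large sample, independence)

H₀: p = 0.5, H₁: p ≠ 0.5
Standard error: SE = √(p₀(1-p₀)/n) = √(0.5×0.5/422) = 0.024340
z-statistic: z = (p̂ - p₀)/SE = (0.42 - 0.5)/0.024340 = -3.2868
Critical value: z_0.025 = ±1.960
p-value = 0.0010
Decision: reject H₀ at α = 0.05

Answer: z = -3.2868, reject H₀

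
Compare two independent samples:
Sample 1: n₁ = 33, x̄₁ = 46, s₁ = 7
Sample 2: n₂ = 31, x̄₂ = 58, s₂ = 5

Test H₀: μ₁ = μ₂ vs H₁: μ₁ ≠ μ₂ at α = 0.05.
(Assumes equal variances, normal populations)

Pooled variance: s²_p = [32×7² + 30×5²]/(62) = 37.3871
s_p = 6.1145
SE = s_p×√(1/n₁ + 1/n₂) = 6.1145×√(1/33 + 1/31) = 1.5294
t = (x̄₁ - x̄₂)/SE = (46 - 58)/1.5294 = -7.8462
df = 62, t-critical = ±1.999
Decision: reject H₀

Answer: t = -7.8462, reject H₀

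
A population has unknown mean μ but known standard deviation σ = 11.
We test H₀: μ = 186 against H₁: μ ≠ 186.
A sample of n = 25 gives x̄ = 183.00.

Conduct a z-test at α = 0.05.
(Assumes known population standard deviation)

Standard error: SE = σ/√n = 11/√25 = 2.2000
z-statistic: z = (x̄ - μ₀)/SE = (183.00 - 186)/2.2000 = -1.3636
Critical value: ±1.960
p-value = 0.1727
Decision: fail to reject H₀

Answer: z = -1.3636, fail to reject H₀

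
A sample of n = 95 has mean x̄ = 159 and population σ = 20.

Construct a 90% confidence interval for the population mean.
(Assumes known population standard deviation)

Answer: (155.6245, 162.3755)

Derivation:
Confidence level: 90%, α = 0.1
z_0.05 = 1.645
SE = σ/√n = 20/√95 = 2.0520
Margin of error = 1.645 × 2.0520 = 3.3755
CI: x̄ ± margin = 159 ± 3.3755
CI: (155.6245, 162.3755)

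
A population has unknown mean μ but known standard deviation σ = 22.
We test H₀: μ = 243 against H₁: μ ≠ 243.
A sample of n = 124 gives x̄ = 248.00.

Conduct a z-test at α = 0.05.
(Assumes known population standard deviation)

Answer: z = 2.5307, reject H₀

Derivation:
Standard error: SE = σ/√n = 22/√124 = 1.9757
z-statistic: z = (x̄ - μ₀)/SE = (248.00 - 243)/1.9757 = 2.5307
Critical value: ±1.960
p-value = 0.0114
Decision: reject H₀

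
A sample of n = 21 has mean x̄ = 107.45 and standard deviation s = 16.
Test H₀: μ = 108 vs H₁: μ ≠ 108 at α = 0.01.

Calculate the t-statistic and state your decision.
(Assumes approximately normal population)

df = n - 1 = 20
SE = s/√n = 16/√21 = 3.4915
t = (x̄ - μ₀)/SE = (107.45 - 108)/3.4915 = -0.1575
Critical value: t_{0.005,20} = ±2.845
p-value ≈ 0.8764
Decision: fail to reject H₀

Answer: t = -0.1575, fail to reject H₀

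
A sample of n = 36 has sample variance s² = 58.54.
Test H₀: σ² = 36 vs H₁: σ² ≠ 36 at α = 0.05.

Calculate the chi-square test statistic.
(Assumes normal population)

Answer: χ² = 56.9139, reject H₀

Derivation:
df = n - 1 = 35
χ² = (n-1)s²/σ₀² = 35×58.54/36 = 56.9139
Critical values: χ²_{0.975,35} = 20.569, χ²_{0.025,35} = 53.203
Rejection region: χ² < 20.569 or χ² > 53.203
Decision: reject H₀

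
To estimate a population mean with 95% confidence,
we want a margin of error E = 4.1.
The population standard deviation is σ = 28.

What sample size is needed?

Answer: n = 180

Derivation:
z_0.025 = 1.960
n = (z×σ/E)² = (1.960×28/4.1)²
n = 179.1680
Round up: n = 180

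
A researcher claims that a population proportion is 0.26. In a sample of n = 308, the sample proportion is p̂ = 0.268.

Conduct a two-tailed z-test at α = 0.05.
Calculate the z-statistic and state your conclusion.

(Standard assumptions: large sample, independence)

H₀: p = 0.26, H₁: p ≠ 0.26
Standard error: SE = √(p₀(1-p₀)/n) = √(0.26×0.74/308) = 0.024994
z-statistic: z = (p̂ - p₀)/SE = (0.268 - 0.26)/0.024994 = 0.3201
Critical value: z_0.025 = ±1.960
p-value = 0.7489
Decision: fail to reject H₀ at α = 0.05

Answer: z = 0.3201, fail to reject H₀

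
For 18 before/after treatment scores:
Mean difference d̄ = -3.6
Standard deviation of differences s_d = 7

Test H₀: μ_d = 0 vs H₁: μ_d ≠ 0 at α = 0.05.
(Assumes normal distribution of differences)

df = n - 1 = 17
SE = s_d/√n = 7/√18 = 1.6499
t = d̄/SE = -3.6/1.6499 = -2.1820
Critical value: t_{0.025,17} = ±2.110
p-value ≈ 0.0434
Decision: reject H₀

Answer: t = -2.1820, reject H₀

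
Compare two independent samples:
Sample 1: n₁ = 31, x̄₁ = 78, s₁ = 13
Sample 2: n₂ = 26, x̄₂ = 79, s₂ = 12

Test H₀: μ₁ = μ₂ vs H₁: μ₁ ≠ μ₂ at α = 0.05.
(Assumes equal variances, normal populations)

Pooled variance: s²_p = [30×13² + 25×12²]/(55) = 157.6364
s_p = 12.5553
SE = s_p×√(1/n₁ + 1/n₂) = 12.5553×√(1/31 + 1/26) = 3.3389
t = (x̄₁ - x̄₂)/SE = (78 - 79)/3.3389 = -0.2995
df = 55, t-critical = ±2.004
Decision: fail to reject H₀

Answer: t = -0.2995, fail to reject H₀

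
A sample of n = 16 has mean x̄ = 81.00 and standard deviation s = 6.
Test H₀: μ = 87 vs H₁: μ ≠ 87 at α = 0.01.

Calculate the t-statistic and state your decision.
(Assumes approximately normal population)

Answer: t = -4.0000, reject H₀

Derivation:
df = n - 1 = 15
SE = s/√n = 6/√16 = 1.5000
t = (x̄ - μ₀)/SE = (81.00 - 87)/1.5000 = -4.0000
Critical value: t_{0.005,15} = ±2.947
p-value ≈ 0.0012
Decision: reject H₀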